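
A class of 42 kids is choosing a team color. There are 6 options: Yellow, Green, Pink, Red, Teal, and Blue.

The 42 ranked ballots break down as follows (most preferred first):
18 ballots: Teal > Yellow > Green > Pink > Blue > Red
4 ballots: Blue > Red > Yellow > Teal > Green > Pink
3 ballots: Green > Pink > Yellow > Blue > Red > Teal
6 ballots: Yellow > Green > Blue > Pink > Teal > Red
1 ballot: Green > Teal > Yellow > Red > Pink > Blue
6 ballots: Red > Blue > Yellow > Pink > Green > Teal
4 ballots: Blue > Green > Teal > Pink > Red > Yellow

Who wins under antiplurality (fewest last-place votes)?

Last-place votes: Yellow 4, Green 0, Pink 4, Red 24, Teal 9, Blue 1.

Green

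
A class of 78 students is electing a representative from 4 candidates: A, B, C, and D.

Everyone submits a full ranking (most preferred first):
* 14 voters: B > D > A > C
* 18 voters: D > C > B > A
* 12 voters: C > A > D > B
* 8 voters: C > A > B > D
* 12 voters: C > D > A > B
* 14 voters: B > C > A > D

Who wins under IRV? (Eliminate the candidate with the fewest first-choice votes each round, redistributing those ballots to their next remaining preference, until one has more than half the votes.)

Round 1: A 0, B 28, C 32, D 18. A eliminated.
Round 2: B 28, C 32, D 18. D eliminated.
Round 3: B 28, C 50. C has a majority (≥40).

C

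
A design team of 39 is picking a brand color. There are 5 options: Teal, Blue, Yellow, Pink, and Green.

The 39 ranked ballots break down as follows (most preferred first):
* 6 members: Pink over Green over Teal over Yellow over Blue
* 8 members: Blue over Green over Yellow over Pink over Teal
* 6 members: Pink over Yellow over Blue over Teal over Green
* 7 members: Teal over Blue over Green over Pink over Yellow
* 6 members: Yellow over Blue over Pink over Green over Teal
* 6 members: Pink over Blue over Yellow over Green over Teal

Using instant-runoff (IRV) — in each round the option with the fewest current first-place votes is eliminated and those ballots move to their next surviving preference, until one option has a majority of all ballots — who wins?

Blue

Round 1: Teal 7, Blue 8, Yellow 6, Pink 18, Green 0. Green eliminated.
Round 2: Teal 7, Blue 8, Yellow 6, Pink 18. Yellow eliminated.
Round 3: Teal 7, Blue 14, Pink 18. Teal eliminated.
Round 4: Blue 21, Pink 18. Blue has a majority (≥20).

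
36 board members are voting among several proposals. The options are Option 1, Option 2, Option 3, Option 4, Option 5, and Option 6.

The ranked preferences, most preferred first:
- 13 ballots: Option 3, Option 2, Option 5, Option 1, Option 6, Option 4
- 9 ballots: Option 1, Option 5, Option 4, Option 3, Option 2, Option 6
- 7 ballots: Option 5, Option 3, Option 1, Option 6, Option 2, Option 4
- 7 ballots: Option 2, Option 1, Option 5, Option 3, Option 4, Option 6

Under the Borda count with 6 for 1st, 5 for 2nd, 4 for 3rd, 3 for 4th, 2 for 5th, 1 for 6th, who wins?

Option 5

Option 1: 13×3 + 9×6 + 7×4 + 7×5 = 156
Option 2: 13×5 + 9×2 + 7×2 + 7×6 = 139
Option 3: 13×6 + 9×3 + 7×5 + 7×3 = 161
Option 4: 13×1 + 9×4 + 7×1 + 7×2 = 70
Option 5: 13×4 + 9×5 + 7×6 + 7×4 = 167
Option 6: 13×2 + 9×1 + 7×3 + 7×1 = 63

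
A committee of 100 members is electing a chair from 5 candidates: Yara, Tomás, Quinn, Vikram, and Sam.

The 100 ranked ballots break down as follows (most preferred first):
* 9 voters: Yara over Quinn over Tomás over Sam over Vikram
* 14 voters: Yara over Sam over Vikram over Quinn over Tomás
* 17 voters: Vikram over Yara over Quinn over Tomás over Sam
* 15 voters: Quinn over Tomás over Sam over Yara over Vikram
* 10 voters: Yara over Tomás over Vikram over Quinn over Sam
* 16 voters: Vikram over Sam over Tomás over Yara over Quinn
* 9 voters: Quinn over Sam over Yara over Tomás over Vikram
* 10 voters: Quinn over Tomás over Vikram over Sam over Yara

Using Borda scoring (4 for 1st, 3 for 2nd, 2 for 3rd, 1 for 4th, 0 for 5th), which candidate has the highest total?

Yara

Yara: 9×4 + 14×4 + 17×3 + 15×1 + 10×4 + 16×1 + 9×2 + 10×0 = 232
Tomás: 9×2 + 14×0 + 17×1 + 15×3 + 10×3 + 16×2 + 9×1 + 10×3 = 181
Quinn: 9×3 + 14×1 + 17×2 + 15×4 + 10×1 + 16×0 + 9×4 + 10×4 = 221
Vikram: 9×0 + 14×2 + 17×4 + 15×0 + 10×2 + 16×4 + 9×0 + 10×2 = 200
Sam: 9×1 + 14×3 + 17×0 + 15×2 + 10×0 + 16×3 + 9×3 + 10×1 = 166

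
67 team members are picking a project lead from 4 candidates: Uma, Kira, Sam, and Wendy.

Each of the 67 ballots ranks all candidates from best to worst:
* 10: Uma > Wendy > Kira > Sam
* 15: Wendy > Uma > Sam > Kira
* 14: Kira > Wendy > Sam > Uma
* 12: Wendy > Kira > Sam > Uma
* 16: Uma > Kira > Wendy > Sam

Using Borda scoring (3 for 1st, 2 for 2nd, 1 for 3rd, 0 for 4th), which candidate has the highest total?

Uma: 10×3 + 15×2 + 14×0 + 12×0 + 16×3 = 108
Kira: 10×1 + 15×0 + 14×3 + 12×2 + 16×2 = 108
Sam: 10×0 + 15×1 + 14×1 + 12×1 + 16×0 = 41
Wendy: 10×2 + 15×3 + 14×2 + 12×3 + 16×1 = 145

Wendy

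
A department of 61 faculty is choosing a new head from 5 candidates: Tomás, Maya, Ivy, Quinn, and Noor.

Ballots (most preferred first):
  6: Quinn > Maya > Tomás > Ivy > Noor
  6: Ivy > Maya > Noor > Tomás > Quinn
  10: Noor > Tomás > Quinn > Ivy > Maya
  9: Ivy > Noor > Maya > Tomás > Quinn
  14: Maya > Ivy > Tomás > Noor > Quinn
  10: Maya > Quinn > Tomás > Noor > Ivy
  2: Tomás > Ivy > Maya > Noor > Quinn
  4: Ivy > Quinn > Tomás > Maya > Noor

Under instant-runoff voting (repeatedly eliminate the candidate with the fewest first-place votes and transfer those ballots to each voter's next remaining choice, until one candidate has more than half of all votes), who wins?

Round 1: Tomás 2, Maya 24, Ivy 19, Quinn 6, Noor 10. Tomás eliminated.
Round 2: Maya 24, Ivy 21, Quinn 6, Noor 10. Quinn eliminated.
Round 3: Maya 30, Ivy 21, Noor 10. Noor eliminated.
Round 4: Maya 30, Ivy 31. Ivy has a majority (≥31).

Ivy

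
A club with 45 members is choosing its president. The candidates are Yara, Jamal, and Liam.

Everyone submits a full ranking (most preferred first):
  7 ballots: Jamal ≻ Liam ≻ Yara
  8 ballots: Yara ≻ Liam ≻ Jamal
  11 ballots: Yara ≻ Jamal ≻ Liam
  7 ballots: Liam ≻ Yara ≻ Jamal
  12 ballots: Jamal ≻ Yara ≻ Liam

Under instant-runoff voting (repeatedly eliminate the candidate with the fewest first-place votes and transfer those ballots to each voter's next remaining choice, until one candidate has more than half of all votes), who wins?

Round 1: Yara 19, Jamal 19, Liam 7. Liam eliminated.
Round 2: Yara 26, Jamal 19. Yara has a majority (≥23).

Yara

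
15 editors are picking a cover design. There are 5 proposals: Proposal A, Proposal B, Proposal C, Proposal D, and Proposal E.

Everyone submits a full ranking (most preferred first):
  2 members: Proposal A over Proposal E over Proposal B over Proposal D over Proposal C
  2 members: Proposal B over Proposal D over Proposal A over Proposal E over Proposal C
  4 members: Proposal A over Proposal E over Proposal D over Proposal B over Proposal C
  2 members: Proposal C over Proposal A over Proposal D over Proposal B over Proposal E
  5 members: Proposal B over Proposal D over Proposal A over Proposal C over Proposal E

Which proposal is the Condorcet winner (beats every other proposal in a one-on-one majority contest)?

Proposal A

Proposal A vs Proposal B: 8–7
Proposal A vs Proposal C: 13–2
Proposal A vs Proposal D: 8–7
Proposal A vs Proposal E: 15–0
Proposal A beats every other proposal.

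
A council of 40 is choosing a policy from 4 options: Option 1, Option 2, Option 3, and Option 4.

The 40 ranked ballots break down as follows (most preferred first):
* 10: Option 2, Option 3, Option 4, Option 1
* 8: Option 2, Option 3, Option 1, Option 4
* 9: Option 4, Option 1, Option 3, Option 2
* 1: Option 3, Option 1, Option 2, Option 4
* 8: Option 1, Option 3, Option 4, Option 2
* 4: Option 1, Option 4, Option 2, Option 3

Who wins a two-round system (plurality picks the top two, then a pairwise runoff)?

Round 1 first-place votes: Option 1 12, Option 2 18, Option 3 1, Option 4 9. Option 2 and Option 1 advance.
Runoff: Option 2 is ranked above Option 1 on 18 ballots, Option 1 above Option 2 on 22.

Option 1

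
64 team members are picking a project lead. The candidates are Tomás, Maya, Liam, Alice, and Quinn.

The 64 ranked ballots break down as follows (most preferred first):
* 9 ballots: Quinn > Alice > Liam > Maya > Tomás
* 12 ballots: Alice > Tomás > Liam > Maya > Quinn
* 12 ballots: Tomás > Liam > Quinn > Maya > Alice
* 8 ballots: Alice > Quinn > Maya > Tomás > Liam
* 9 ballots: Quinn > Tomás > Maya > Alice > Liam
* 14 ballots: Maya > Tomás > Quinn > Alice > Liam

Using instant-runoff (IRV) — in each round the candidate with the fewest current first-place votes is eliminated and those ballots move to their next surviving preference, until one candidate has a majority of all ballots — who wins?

Round 1: Tomás 12, Maya 14, Liam 0, Alice 20, Quinn 18. Liam eliminated.
Round 2: Tomás 12, Maya 14, Alice 20, Quinn 18. Tomás eliminated.
Round 3: Maya 14, Alice 20, Quinn 30. Maya eliminated.
Round 4: Alice 20, Quinn 44. Quinn has a majority (≥33).

Quinn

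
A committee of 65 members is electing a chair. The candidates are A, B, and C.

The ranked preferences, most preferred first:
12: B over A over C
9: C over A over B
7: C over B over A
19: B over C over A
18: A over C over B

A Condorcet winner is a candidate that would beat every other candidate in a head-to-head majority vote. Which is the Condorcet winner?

C vs A: 35–30
C vs B: 34–31
C beats every other candidate.

C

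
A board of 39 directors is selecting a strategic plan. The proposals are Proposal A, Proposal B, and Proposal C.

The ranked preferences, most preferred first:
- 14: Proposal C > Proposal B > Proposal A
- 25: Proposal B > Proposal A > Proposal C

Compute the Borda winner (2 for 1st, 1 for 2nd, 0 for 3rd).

Proposal A: 14×0 + 25×1 = 25
Proposal B: 14×1 + 25×2 = 64
Proposal C: 14×2 + 25×0 = 28

Proposal B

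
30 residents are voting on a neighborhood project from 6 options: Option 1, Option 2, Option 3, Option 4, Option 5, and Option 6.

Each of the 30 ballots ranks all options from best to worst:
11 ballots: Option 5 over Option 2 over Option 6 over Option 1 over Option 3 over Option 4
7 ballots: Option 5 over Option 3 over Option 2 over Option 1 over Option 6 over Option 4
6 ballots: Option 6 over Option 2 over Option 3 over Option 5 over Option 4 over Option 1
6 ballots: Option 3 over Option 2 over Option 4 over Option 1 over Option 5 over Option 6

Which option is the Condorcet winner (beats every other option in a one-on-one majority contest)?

Option 5

Option 5 vs Option 1: 24–6
Option 5 vs Option 2: 18–12
Option 5 vs Option 3: 18–12
Option 5 vs Option 4: 24–6
Option 5 vs Option 6: 24–6
Option 5 beats every other option.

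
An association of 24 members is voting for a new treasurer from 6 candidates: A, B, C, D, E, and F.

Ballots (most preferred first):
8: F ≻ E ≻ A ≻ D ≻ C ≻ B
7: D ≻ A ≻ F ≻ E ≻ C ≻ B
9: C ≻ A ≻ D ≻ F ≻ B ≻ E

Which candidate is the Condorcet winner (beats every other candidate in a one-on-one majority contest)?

A

A vs B: 24–0
A vs C: 15–9
A vs D: 17–7
A vs E: 16–8
A vs F: 16–8
A beats every other candidate.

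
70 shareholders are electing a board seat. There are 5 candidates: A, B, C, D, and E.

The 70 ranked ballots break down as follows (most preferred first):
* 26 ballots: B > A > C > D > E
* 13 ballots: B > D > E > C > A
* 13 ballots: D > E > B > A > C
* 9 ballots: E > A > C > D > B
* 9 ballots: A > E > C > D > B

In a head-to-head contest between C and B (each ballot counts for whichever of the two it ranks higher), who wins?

B

C is ranked above B on 18 ballots; B above C on 52.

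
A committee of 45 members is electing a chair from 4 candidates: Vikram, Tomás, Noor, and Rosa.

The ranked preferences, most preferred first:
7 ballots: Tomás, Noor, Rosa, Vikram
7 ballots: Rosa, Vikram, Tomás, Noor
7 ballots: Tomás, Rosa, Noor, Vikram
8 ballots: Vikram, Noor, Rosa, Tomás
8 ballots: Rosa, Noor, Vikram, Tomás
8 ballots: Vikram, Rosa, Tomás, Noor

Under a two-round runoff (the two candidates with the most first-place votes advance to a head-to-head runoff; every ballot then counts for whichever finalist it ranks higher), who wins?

Rosa

Round 1 first-place votes: Vikram 16, Tomás 14, Noor 0, Rosa 15. Vikram and Rosa advance.
Runoff: Vikram is ranked above Rosa on 16 ballots, Rosa above Vikram on 29.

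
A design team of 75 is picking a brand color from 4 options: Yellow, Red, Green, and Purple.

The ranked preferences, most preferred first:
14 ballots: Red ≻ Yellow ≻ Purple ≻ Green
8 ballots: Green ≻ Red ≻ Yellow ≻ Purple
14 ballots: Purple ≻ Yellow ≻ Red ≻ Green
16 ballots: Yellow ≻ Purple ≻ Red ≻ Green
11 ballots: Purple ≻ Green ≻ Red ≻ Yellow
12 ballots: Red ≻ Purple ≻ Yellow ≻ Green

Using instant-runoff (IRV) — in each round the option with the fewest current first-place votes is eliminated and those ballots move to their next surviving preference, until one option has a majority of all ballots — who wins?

Round 1: Yellow 16, Red 26, Green 8, Purple 25. Green eliminated.
Round 2: Yellow 16, Red 34, Purple 25. Yellow eliminated.
Round 3: Red 34, Purple 41. Purple has a majority (≥38).

Purple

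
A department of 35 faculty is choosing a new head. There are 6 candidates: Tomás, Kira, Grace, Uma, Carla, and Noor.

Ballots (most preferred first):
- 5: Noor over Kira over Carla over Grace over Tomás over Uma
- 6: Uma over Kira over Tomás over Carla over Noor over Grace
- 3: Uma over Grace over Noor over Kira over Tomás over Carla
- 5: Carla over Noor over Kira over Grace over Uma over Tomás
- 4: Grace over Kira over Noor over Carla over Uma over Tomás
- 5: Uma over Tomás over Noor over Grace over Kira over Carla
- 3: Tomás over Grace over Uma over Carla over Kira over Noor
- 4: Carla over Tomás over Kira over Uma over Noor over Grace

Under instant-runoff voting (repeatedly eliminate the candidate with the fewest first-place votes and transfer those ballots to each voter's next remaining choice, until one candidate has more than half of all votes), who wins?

Round 1: Tomás 3, Kira 0, Grace 4, Uma 14, Carla 9, Noor 5. Kira eliminated.
Round 2: Tomás 3, Grace 4, Uma 14, Carla 9, Noor 5. Tomás eliminated.
Round 3: Grace 7, Uma 14, Carla 9, Noor 5. Noor eliminated.
Round 4: Grace 7, Uma 14, Carla 14. Grace eliminated.
Round 5: Uma 17, Carla 18. Carla has a majority (≥18).

Carla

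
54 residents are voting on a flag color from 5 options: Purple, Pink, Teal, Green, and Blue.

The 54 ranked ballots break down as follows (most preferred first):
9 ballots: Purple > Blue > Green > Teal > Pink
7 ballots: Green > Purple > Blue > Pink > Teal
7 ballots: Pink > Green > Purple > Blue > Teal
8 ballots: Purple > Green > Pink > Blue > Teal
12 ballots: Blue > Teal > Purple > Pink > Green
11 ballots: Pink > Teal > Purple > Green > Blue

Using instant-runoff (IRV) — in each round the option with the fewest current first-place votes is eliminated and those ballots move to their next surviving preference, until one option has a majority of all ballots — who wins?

Round 1: Purple 17, Pink 18, Teal 0, Green 7, Blue 12. Teal eliminated.
Round 2: Purple 17, Pink 18, Green 7, Blue 12. Green eliminated.
Round 3: Purple 24, Pink 18, Blue 12. Blue eliminated.
Round 4: Purple 36, Pink 18. Purple has a majority (≥28).

Purple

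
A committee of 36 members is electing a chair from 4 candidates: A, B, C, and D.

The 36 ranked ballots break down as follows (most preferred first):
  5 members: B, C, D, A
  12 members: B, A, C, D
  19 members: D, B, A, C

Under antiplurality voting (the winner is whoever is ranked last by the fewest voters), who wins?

Last-place votes: A 5, B 0, C 19, D 12.

B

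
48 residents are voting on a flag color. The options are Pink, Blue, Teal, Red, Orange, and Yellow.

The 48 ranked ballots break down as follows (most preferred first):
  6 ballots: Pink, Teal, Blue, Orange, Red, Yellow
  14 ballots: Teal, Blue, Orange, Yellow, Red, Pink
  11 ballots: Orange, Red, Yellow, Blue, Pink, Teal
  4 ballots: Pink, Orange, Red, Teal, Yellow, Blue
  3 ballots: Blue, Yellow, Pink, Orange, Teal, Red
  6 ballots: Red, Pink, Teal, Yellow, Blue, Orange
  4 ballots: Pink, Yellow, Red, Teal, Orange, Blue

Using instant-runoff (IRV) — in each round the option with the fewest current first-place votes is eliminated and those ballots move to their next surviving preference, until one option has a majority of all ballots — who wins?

Round 1: Pink 14, Blue 3, Teal 14, Red 6, Orange 11, Yellow 0. Yellow eliminated.
Round 2: Pink 14, Blue 3, Teal 14, Red 6, Orange 11. Blue eliminated.
Round 3: Pink 17, Teal 14, Red 6, Orange 11. Red eliminated.
Round 4: Pink 23, Teal 14, Orange 11. Orange eliminated.
Round 5: Pink 34, Teal 14. Pink has a majority (≥25).

Pink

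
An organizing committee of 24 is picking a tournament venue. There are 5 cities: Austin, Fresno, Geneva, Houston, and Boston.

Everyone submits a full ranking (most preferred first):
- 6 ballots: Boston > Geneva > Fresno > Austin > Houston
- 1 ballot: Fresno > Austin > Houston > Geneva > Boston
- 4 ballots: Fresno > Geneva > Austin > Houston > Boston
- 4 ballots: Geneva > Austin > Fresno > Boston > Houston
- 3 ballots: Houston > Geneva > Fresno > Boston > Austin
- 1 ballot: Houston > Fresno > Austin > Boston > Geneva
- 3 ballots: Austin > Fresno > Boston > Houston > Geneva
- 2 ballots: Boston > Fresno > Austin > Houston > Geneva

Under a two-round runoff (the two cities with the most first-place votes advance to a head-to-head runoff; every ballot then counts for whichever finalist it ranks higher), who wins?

Fresno

Round 1 first-place votes: Austin 3, Fresno 5, Geneva 4, Houston 4, Boston 8. Boston and Fresno advance.
Runoff: Boston is ranked above Fresno on 8 ballots, Fresno above Boston on 16.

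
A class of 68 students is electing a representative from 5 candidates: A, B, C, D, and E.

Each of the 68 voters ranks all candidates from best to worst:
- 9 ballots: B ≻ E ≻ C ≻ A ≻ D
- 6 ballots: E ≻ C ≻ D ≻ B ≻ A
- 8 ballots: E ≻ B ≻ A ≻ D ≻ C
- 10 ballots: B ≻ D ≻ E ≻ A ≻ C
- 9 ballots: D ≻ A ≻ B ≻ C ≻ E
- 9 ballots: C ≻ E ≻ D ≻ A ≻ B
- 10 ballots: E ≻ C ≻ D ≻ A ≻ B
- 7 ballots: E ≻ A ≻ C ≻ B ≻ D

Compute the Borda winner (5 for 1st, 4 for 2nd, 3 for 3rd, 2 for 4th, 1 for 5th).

A: 9×2 + 6×1 + 8×3 + 10×2 + 9×4 + 9×2 + 10×2 + 7×4 = 170
B: 9×5 + 6×2 + 8×4 + 10×5 + 9×3 + 9×1 + 10×1 + 7×2 = 199
C: 9×3 + 6×4 + 8×1 + 10×1 + 9×2 + 9×5 + 10×4 + 7×3 = 193
D: 9×1 + 6×3 + 8×2 + 10×4 + 9×5 + 9×3 + 10×3 + 7×1 = 192
E: 9×4 + 6×5 + 8×5 + 10×3 + 9×1 + 9×4 + 10×5 + 7×5 = 266

E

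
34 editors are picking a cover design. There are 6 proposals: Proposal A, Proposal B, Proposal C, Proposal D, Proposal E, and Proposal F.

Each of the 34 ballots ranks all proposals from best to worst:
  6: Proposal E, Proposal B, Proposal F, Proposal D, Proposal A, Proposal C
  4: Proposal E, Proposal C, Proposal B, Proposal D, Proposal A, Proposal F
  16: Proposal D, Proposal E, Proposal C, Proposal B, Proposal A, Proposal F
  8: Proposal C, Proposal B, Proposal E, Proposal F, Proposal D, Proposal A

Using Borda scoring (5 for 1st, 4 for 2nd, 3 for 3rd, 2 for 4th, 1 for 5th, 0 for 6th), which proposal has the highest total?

Proposal E

Proposal A: 6×1 + 4×1 + 16×1 + 8×0 = 26
Proposal B: 6×4 + 4×3 + 16×2 + 8×4 = 100
Proposal C: 6×0 + 4×4 + 16×3 + 8×5 = 104
Proposal D: 6×2 + 4×2 + 16×5 + 8×1 = 108
Proposal E: 6×5 + 4×5 + 16×4 + 8×3 = 138
Proposal F: 6×3 + 4×0 + 16×0 + 8×2 = 34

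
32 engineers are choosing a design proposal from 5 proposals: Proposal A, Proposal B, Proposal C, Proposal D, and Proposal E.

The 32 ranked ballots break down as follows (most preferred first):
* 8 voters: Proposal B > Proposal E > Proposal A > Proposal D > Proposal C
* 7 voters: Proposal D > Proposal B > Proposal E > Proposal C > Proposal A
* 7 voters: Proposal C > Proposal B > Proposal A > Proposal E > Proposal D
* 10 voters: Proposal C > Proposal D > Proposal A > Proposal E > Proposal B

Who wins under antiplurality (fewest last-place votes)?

Proposal E

Last-place votes: Proposal A 7, Proposal B 10, Proposal C 8, Proposal D 7, Proposal E 0.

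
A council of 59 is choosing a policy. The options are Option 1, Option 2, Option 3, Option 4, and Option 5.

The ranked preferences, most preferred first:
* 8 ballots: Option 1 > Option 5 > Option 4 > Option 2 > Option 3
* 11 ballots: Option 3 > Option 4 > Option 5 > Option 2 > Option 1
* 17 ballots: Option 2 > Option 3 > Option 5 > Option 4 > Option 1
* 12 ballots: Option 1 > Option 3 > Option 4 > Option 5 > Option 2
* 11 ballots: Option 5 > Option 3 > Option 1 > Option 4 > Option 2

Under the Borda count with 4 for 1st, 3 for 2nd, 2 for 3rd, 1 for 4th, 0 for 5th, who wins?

Option 3

Option 1: 8×4 + 11×0 + 17×0 + 12×4 + 11×2 = 102
Option 2: 8×1 + 11×1 + 17×4 + 12×0 + 11×0 = 87
Option 3: 8×0 + 11×4 + 17×3 + 12×3 + 11×3 = 164
Option 4: 8×2 + 11×3 + 17×1 + 12×2 + 11×1 = 101
Option 5: 8×3 + 11×2 + 17×2 + 12×1 + 11×4 = 136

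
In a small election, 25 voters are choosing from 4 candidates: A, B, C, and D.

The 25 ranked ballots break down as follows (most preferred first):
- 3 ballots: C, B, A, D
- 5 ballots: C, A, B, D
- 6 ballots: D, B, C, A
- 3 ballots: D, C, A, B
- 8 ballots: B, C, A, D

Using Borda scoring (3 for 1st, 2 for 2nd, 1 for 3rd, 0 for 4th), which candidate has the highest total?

C

A: 3×1 + 5×2 + 6×0 + 3×1 + 8×1 = 24
B: 3×2 + 5×1 + 6×2 + 3×0 + 8×3 = 47
C: 3×3 + 5×3 + 6×1 + 3×2 + 8×2 = 52
D: 3×0 + 5×0 + 6×3 + 3×3 + 8×0 = 27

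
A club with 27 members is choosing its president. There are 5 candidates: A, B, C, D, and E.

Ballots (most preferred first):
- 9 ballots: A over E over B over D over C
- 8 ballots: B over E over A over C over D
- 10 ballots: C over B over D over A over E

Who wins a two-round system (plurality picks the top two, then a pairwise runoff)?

A

Round 1 first-place votes: A 9, B 8, C 10, D 0, E 0. C and A advance.
Runoff: C is ranked above A on 10 ballots, A above C on 17.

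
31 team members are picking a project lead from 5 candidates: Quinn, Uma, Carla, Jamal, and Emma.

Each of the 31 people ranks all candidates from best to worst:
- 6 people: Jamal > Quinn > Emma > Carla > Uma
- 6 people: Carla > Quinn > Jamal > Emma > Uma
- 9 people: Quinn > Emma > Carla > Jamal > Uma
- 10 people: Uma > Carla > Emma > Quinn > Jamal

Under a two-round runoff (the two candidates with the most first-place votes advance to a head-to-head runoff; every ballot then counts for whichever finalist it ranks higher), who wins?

Round 1 first-place votes: Quinn 9, Uma 10, Carla 6, Jamal 6, Emma 0. Uma and Quinn advance.
Runoff: Uma is ranked above Quinn on 10 ballots, Quinn above Uma on 21.

Quinn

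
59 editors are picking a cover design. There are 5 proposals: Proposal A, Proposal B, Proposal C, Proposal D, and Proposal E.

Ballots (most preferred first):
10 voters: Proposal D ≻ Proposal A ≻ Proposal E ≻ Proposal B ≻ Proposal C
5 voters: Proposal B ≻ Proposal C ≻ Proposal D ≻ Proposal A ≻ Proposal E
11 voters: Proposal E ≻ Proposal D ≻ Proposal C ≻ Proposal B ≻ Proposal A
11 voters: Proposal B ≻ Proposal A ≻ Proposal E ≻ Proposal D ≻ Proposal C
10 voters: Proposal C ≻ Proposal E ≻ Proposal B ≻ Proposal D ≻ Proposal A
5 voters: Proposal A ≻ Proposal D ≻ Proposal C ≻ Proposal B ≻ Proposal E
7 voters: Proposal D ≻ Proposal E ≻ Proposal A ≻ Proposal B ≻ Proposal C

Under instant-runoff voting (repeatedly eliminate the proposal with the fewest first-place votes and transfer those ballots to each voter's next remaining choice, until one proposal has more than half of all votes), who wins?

Round 1: Proposal A 5, Proposal B 16, Proposal C 10, Proposal D 17, Proposal E 11. Proposal A eliminated.
Round 2: Proposal B 16, Proposal C 10, Proposal D 22, Proposal E 11. Proposal C eliminated.
Round 3: Proposal B 16, Proposal D 22, Proposal E 21. Proposal B eliminated.
Round 4: Proposal D 27, Proposal E 32. Proposal E has a majority (≥30).

Proposal E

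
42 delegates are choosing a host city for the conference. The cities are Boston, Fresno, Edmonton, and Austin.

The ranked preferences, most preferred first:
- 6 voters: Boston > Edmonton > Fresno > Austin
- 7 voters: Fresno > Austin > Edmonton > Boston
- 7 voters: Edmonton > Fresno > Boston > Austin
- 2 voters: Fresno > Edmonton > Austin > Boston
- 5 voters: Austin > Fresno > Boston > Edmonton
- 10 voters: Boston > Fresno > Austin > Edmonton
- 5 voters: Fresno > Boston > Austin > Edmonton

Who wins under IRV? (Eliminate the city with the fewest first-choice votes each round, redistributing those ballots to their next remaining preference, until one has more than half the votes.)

Round 1: Boston 16, Fresno 14, Edmonton 7, Austin 5. Austin eliminated.
Round 2: Boston 16, Fresno 19, Edmonton 7. Edmonton eliminated.
Round 3: Boston 16, Fresno 26. Fresno has a majority (≥22).

Fresno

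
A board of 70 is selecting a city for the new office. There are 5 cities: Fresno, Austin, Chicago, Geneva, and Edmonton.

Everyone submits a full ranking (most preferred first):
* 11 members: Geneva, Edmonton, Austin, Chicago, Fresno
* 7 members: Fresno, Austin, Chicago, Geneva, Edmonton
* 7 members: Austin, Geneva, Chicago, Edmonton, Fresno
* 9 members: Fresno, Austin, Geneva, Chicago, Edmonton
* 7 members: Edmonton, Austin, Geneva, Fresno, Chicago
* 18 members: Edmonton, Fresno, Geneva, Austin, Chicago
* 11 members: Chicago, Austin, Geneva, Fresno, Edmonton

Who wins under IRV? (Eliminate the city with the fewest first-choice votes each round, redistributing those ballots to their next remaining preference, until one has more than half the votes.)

Round 1: Fresno 16, Austin 7, Chicago 11, Geneva 11, Edmonton 25. Austin eliminated.
Round 2: Fresno 16, Chicago 11, Geneva 18, Edmonton 25. Chicago eliminated.
Round 3: Fresno 16, Geneva 29, Edmonton 25. Fresno eliminated.
Round 4: Geneva 45, Edmonton 25. Geneva has a majority (≥36).

Geneva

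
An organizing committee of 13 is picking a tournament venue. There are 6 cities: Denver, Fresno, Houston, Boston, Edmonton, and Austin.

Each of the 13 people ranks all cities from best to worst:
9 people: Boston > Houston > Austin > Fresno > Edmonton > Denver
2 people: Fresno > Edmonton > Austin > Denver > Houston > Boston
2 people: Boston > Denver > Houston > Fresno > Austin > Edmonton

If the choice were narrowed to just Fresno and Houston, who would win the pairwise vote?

Houston

Fresno is ranked above Houston on 2 ballots; Houston above Fresno on 11.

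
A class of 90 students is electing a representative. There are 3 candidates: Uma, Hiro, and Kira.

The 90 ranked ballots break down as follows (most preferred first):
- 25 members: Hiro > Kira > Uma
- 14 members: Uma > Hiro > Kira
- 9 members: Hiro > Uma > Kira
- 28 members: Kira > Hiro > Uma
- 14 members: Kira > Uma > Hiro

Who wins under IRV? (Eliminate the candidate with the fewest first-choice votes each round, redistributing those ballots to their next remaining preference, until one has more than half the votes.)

Hiro

Round 1: Uma 14, Hiro 34, Kira 42. Uma eliminated.
Round 2: Hiro 48, Kira 42. Hiro has a majority (≥46).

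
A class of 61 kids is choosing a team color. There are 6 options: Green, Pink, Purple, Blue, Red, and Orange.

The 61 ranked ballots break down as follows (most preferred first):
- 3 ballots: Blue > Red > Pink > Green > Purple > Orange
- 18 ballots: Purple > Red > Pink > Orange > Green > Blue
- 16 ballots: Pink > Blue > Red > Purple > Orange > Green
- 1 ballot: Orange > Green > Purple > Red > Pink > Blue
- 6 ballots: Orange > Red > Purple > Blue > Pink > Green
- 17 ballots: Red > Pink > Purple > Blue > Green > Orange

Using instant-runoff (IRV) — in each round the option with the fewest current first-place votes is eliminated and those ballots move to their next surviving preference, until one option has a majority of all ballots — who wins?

Red

Round 1: Green 0, Pink 16, Purple 18, Blue 3, Red 17, Orange 7. Green eliminated.
Round 2: Pink 16, Purple 18, Blue 3, Red 17, Orange 7. Blue eliminated.
Round 3: Pink 16, Purple 18, Red 20, Orange 7. Orange eliminated.
Round 4: Pink 16, Purple 19, Red 26. Pink eliminated.
Round 5: Purple 19, Red 42. Red has a majority (≥31).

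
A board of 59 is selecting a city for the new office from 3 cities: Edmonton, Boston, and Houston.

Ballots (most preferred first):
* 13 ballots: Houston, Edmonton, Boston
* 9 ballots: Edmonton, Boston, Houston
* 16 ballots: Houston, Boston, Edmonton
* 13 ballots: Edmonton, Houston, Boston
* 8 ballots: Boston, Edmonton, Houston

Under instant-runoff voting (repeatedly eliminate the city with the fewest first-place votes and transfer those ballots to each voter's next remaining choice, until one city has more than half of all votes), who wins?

Round 1: Edmonton 22, Boston 8, Houston 29. Boston eliminated.
Round 2: Edmonton 30, Houston 29. Edmonton has a majority (≥30).

Edmonton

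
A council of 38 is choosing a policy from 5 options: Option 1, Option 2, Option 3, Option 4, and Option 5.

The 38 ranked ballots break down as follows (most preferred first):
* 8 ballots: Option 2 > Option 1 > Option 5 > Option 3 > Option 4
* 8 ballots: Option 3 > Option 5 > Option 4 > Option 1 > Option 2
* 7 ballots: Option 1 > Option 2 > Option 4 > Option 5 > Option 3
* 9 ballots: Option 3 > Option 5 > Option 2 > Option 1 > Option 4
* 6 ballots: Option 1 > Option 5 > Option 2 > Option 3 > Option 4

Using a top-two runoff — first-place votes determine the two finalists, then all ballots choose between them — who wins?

Round 1 first-place votes: Option 1 13, Option 2 8, Option 3 17, Option 4 0, Option 5 0. Option 3 and Option 1 advance.
Runoff: Option 3 is ranked above Option 1 on 17 ballots, Option 1 above Option 3 on 21.

Option 1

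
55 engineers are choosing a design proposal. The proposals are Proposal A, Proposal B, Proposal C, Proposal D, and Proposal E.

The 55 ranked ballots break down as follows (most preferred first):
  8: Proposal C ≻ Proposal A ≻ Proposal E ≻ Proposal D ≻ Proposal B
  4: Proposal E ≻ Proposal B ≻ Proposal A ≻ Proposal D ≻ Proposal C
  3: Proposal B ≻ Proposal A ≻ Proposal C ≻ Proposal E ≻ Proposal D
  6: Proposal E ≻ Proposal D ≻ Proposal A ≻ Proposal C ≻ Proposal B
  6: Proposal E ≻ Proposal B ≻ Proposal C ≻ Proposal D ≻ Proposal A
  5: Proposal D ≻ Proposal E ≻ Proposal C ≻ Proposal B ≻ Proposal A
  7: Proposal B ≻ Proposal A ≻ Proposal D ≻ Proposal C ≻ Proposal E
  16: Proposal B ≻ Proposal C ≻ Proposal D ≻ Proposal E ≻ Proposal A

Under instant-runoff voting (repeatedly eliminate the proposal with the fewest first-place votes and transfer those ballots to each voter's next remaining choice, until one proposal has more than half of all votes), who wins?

Round 1: Proposal A 0, Proposal B 26, Proposal C 8, Proposal D 5, Proposal E 16. Proposal A eliminated.
Round 2: Proposal B 26, Proposal C 8, Proposal D 5, Proposal E 16. Proposal D eliminated.
Round 3: Proposal B 26, Proposal C 8, Proposal E 21. Proposal C eliminated.
Round 4: Proposal B 26, Proposal E 29. Proposal E has a majority (≥28).

Proposal E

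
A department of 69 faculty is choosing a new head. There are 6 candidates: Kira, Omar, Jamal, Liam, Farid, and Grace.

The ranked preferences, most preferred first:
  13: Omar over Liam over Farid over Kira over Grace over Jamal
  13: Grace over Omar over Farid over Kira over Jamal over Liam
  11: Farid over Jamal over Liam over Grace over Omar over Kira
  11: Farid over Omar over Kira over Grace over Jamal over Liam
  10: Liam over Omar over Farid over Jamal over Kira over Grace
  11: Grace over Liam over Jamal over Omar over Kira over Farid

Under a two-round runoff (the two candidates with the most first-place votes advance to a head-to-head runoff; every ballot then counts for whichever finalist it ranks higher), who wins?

Farid

Round 1 first-place votes: Kira 0, Omar 13, Jamal 0, Liam 10, Farid 22, Grace 24. Grace and Farid advance.
Runoff: Grace is ranked above Farid on 24 ballots, Farid above Grace on 45.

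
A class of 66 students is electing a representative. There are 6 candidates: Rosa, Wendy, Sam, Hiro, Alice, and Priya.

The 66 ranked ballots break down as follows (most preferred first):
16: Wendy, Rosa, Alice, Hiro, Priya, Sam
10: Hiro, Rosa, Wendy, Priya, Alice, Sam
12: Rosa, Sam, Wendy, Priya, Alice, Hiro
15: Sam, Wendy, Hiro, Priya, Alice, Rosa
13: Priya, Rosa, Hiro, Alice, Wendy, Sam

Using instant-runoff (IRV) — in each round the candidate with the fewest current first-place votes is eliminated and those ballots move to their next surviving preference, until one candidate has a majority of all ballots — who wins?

Rosa

Round 1: Rosa 12, Wendy 16, Sam 15, Hiro 10, Alice 0, Priya 13. Alice eliminated.
Round 2: Rosa 12, Wendy 16, Sam 15, Hiro 10, Priya 13. Hiro eliminated.
Round 3: Rosa 22, Wendy 16, Sam 15, Priya 13. Priya eliminated.
Round 4: Rosa 35, Wendy 16, Sam 15. Rosa has a majority (≥34).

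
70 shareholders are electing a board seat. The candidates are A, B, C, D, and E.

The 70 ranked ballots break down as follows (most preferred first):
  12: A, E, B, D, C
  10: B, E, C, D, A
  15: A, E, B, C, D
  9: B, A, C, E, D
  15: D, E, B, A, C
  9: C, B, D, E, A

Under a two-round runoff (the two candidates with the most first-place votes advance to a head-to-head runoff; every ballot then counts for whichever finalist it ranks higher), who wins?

B

Round 1 first-place votes: A 27, B 19, C 9, D 15, E 0. A and B advance.
Runoff: A is ranked above B on 27 ballots, B above A on 43.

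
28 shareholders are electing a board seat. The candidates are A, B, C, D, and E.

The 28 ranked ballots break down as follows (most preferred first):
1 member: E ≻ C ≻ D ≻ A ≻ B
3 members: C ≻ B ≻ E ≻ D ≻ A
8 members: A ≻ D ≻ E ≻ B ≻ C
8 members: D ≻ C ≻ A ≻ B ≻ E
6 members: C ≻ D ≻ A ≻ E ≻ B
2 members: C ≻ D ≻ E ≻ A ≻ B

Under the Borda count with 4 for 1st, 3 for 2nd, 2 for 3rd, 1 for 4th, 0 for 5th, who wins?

D

A: 1×1 + 3×0 + 8×4 + 8×2 + 6×2 + 2×1 = 63
B: 1×0 + 3×3 + 8×1 + 8×1 + 6×0 + 2×0 = 25
C: 1×3 + 3×4 + 8×0 + 8×3 + 6×4 + 2×4 = 71
D: 1×2 + 3×1 + 8×3 + 8×4 + 6×3 + 2×3 = 85
E: 1×4 + 3×2 + 8×2 + 8×0 + 6×1 + 2×2 = 36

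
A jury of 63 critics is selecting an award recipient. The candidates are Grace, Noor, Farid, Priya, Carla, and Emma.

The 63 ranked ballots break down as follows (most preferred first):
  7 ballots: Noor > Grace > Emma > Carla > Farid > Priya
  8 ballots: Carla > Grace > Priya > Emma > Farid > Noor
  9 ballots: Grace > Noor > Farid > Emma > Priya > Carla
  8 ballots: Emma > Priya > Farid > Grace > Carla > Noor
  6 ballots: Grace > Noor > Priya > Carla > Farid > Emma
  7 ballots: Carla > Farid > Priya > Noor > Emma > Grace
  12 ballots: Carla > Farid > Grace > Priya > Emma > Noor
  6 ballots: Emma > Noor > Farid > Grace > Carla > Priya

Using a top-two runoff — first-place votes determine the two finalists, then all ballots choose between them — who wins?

Grace

Round 1 first-place votes: Grace 15, Noor 7, Farid 0, Priya 0, Carla 27, Emma 14. Carla and Grace advance.
Runoff: Carla is ranked above Grace on 27 ballots, Grace above Carla on 36.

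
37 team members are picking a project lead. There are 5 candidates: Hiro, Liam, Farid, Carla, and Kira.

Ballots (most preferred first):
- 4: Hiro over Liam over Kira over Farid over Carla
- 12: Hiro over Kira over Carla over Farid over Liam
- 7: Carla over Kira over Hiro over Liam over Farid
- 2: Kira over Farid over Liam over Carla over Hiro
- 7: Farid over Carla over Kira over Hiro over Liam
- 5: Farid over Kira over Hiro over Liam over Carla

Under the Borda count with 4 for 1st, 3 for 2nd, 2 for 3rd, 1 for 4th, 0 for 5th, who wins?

Kira

Hiro: 4×4 + 12×4 + 7×2 + 2×0 + 7×1 + 5×2 = 95
Liam: 4×3 + 12×0 + 7×1 + 2×2 + 7×0 + 5×1 = 28
Farid: 4×1 + 12×1 + 7×0 + 2×3 + 7×4 + 5×4 = 70
Carla: 4×0 + 12×2 + 7×4 + 2×1 + 7×3 + 5×0 = 75
Kira: 4×2 + 12×3 + 7×3 + 2×4 + 7×2 + 5×3 = 102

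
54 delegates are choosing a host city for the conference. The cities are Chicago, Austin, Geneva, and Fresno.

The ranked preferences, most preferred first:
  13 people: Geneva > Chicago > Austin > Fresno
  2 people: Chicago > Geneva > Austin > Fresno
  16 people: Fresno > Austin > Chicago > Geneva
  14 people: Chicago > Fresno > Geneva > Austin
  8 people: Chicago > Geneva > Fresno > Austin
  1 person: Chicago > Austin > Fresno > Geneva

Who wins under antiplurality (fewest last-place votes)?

Last-place votes: Chicago 0, Austin 22, Geneva 17, Fresno 15.

Chicago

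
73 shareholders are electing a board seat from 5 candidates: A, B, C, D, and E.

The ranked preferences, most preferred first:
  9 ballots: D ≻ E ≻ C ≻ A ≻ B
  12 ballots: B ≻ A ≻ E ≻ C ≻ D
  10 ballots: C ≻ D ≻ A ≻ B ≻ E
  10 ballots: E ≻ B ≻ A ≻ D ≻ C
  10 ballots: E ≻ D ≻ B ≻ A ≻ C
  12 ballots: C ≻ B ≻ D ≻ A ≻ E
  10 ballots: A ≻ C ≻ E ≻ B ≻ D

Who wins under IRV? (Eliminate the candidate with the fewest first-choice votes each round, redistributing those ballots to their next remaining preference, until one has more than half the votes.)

E

Round 1: A 10, B 12, C 22, D 9, E 20. D eliminated.
Round 2: A 10, B 12, C 22, E 29. A eliminated.
Round 3: B 12, C 32, E 29. B eliminated.
Round 4: C 32, E 41. E has a majority (≥37).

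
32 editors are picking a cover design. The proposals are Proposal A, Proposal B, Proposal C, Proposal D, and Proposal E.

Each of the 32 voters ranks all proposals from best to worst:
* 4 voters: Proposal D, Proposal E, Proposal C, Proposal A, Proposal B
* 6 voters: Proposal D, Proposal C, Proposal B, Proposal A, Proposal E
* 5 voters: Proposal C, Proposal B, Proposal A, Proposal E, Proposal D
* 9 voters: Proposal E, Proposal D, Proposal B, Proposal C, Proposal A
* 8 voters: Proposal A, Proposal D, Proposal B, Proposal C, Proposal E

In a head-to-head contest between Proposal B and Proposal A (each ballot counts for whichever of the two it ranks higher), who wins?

Proposal B

Proposal B is ranked above Proposal A on 20 ballots; Proposal A above Proposal B on 12.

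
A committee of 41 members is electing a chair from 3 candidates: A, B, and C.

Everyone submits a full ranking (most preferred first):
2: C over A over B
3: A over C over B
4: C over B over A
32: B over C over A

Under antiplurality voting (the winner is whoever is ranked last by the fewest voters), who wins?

Last-place votes: A 36, B 5, C 0.

C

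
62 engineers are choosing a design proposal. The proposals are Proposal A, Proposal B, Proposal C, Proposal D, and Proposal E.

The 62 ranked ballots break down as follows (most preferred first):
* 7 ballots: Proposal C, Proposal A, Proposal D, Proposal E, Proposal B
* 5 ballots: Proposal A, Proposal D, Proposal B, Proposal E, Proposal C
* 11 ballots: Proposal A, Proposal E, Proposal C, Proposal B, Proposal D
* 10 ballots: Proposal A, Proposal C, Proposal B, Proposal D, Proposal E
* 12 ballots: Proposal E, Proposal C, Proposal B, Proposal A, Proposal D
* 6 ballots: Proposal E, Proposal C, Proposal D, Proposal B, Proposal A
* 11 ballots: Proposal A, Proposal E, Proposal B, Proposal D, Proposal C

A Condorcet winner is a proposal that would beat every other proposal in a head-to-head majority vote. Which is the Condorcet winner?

Proposal A

Proposal A vs Proposal B: 44–18
Proposal A vs Proposal C: 37–25
Proposal A vs Proposal D: 56–6
Proposal A vs Proposal E: 44–18
Proposal A beats every other proposal.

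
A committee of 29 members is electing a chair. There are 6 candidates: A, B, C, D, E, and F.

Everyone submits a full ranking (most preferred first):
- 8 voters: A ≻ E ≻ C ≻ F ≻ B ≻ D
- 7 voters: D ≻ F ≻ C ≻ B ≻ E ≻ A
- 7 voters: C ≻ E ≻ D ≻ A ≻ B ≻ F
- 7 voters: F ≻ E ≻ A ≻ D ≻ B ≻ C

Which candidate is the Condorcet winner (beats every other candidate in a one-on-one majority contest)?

E

E vs A: 21–8
E vs B: 22–7
E vs C: 15–14
E vs D: 22–7
E vs F: 15–14
E beats every other candidate.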